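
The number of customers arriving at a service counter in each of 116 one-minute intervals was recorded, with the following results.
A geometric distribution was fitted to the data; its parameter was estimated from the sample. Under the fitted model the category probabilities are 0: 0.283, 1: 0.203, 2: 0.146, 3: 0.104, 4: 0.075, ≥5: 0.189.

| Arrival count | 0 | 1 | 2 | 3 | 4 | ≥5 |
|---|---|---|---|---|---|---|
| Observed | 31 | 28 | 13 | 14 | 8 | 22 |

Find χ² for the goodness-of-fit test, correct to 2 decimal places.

Expected counts E_i = n·p_i: 116×0.283 = 32.828, 116×0.203 = 23.548, 116×0.146 = 16.936, 116×0.104 = 12.064, 116×0.075 = 8.7, 116×0.189 = 21.924.
cat         O        E   (O−E)²/E
0          31   32.828      0.102
1          28   23.548      0.842
2          13   16.936      0.915
3          14   12.064      0.311
4           8      8.7      0.056
≥5         22   21.924      0.000
Sum = 2.23

2.23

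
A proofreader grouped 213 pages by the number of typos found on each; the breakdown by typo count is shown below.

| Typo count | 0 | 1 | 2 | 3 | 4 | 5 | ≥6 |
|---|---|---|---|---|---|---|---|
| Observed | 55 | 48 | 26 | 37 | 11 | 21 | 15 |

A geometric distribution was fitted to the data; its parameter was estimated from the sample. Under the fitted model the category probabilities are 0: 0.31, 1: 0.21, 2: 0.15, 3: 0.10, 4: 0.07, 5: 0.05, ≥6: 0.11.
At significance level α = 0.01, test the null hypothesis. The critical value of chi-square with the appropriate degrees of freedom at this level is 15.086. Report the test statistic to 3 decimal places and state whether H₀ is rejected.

Expected counts E_i = n·p_i: 213×0.31 = 66.03, 213×0.21 = 44.73, 213×0.15 = 31.95, 213×0.10 = 21.3, 213×0.07 = 14.91, 213×0.05 = 10.65, 213×0.11 = 23.43.
χ² = (55−66.03)²/66.03 + (48−44.73)²/44.73 + (26−31.95)²/31.95 + (37−21.3)²/21.3 + (11−14.91)²/14.91 + (21−10.65)²/10.65 + (15−23.43)²/23.43
   = 1.8425 + 0.2391 + 1.1081 + 11.5723 + 1.0254 + 10.0585 + 3.0331
Sum = 28.879
df = 5. Since 28.879 > 15.086, we reject H₀.

28.879; reject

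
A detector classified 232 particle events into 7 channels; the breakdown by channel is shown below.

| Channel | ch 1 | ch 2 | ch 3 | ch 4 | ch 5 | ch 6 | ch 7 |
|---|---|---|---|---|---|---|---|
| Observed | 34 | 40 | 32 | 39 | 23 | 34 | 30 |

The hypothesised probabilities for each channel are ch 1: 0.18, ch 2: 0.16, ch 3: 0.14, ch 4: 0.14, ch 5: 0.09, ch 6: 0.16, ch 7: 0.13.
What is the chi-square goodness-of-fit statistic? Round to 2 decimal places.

Expected counts E_i = n·p_i: 232×0.18 = 41.76, 232×0.16 = 37.12, 232×0.14 = 32.48, 232×0.14 = 32.48, 232×0.09 = 20.88, 232×0.16 = 37.12, 232×0.13 = 30.16.
ch 1: (34 − 41.76)²/41.76 = 60.2176/41.76 = 1.442
ch 2: (40 − 37.12)²/37.12 = 8.2944/37.12 = 0.223
ch 3: (32 − 32.48)²/32.48 = 0.2304/32.48 = 0.007
ch 4: (39 − 32.48)²/32.48 = 42.5104/32.48 = 1.309
ch 5: (23 − 20.88)²/20.88 = 4.4944/20.88 = 0.215
ch 6: (34 − 37.12)²/37.12 = 9.7344/37.12 = 0.262
ch 7: (30 − 30.16)²/30.16 = 0.0256/30.16 = 0.001
Sum = 3.46

3.46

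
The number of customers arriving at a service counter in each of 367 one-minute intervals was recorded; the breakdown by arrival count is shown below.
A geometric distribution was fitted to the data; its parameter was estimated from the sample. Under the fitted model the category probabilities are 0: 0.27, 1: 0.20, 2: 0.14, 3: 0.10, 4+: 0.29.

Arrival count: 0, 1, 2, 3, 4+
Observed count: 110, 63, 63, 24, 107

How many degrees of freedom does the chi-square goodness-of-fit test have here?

There are k = 5 categories and 1 parameter estimated from the data, so df = 5 − 1 − 1 = 3.

3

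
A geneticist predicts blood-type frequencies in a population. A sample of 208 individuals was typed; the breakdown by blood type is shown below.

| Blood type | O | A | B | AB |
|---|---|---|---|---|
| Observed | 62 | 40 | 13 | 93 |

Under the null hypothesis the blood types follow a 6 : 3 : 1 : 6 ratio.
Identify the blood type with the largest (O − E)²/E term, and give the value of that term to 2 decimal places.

Ratio total = 16. Expected counts: 208×6/16 = 78, 208×3/16 = 39, 208×1/16 = 13, 208×6/16 = 78.
O: (62 − 78)²/78 = 256/78 = 3.282
A: (40 − 39)²/39 = 1/39 = 0.026
B: (13 − 13)²/13 = 0/13 = 0.000
AB: (93 − 78)²/78 = 225/78 = 2.885
The largest term is for O: 3.28.

O, 3.28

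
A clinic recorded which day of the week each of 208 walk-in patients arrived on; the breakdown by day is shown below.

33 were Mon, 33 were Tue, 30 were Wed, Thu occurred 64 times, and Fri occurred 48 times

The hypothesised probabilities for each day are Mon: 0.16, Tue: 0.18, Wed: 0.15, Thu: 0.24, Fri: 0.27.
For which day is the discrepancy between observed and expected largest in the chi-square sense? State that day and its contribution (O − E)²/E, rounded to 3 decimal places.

Expected counts E_i = n·p_i: 208×0.16 = 33.28, 208×0.18 = 37.44, 208×0.15 = 31.2, 208×0.24 = 49.92, 208×0.27 = 56.16.
cat         O        E   (O−E)²/E
Mon        33    33.28     0.0024
Tue        33    37.44     0.5265
Wed        30     31.2     0.0462
Thu        64    49.92     3.9713
Fri        48    56.16     1.1856
The largest term is for Thu: 3.971.

Thu, 3.971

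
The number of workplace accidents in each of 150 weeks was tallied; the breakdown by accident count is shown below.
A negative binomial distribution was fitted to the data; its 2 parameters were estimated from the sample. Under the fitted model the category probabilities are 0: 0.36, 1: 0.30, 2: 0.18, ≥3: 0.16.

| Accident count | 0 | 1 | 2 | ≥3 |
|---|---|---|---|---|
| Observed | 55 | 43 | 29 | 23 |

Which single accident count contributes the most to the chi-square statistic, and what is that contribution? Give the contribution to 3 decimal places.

Expected counts E_i = n·p_i: 150×0.36 = 54, 150×0.30 = 45, 150×0.18 = 27, 150×0.16 = 24.
0: (55 − 54)²/54 = 1/54 = 0.0185
1: (43 − 45)²/45 = 4/45 = 0.0889
2: (29 − 27)²/27 = 4/27 = 0.1481
≥3: (23 − 24)²/24 = 1/24 = 0.0417
The largest term is for 2: 0.148.

2, 0.148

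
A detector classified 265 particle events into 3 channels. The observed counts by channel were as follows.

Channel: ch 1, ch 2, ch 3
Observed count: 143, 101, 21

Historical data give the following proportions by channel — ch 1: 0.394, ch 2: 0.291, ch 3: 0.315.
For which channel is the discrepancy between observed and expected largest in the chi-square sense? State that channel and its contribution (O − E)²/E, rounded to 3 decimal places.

Expected counts E_i = n·p_i: 265×0.394 = 104.41, 265×0.291 = 77.115, 265×0.315 = 83.475.
χ² = (143−104.41)²/104.41 + (101−77.115)²/77.115 + (21−83.475)²/83.475
   = 14.2629 + 7.3980 + 46.7580
The largest term is for ch 3: 46.758.

ch 3, 46.758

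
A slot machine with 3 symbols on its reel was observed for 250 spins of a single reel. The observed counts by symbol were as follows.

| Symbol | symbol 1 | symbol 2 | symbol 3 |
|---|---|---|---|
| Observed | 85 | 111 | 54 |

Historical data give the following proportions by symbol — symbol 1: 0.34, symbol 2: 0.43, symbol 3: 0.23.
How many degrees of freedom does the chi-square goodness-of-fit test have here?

There are k = 3 categories and no parameters were estimated from the data, so df = 3 − 1 = 2.

2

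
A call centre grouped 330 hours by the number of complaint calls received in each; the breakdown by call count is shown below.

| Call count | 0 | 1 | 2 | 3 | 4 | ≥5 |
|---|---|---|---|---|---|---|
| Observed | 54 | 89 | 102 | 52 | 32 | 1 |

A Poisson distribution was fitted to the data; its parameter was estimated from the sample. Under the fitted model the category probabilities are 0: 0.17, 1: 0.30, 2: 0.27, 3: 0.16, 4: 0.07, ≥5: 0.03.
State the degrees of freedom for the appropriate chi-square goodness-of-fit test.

4

There are k = 6 categories and 1 parameter estimated from the data, so df = 6 − 1 − 1 = 4.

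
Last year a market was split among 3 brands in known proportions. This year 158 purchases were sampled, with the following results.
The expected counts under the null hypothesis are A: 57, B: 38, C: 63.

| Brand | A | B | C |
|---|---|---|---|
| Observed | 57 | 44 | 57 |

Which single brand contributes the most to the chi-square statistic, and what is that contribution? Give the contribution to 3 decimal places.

B, 0.947

χ² = (57−57)²/57 + (44−38)²/38 + (57−63)²/63
   = 0.0000 + 0.9474 + 0.5714
The largest term is for B: 0.947.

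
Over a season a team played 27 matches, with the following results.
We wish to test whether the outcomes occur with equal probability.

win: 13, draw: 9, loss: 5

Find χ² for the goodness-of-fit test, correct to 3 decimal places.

Under H₀ each category has probability 1/3, so each expected count is 27/3 = 9.
χ² = (13−9)²/9 + (9−9)²/9 + (5−9)²/9
   = 1.7778 + 0.0000 + 1.7778
Sum = 3.556

3.556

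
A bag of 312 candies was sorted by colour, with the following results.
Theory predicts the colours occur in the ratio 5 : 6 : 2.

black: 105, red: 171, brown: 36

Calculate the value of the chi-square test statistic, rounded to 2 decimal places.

9.94

Ratio total = 13. Expected counts: 312×5/13 = 120, 312×6/13 = 144, 312×2/13 = 48.
black: (105 − 120)²/120 = 225/120 = 1.875
red: (171 − 144)²/144 = 729/144 = 5.063
brown: (36 − 48)²/48 = 144/48 = 3.000
Sum = 9.94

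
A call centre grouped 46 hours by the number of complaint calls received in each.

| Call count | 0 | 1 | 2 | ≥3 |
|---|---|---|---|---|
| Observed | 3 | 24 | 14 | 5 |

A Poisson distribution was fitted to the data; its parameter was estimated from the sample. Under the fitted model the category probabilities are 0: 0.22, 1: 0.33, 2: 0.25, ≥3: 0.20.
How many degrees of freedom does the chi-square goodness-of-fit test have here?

2

There are k = 4 categories and 1 parameter estimated from the data, so df = 4 − 1 − 1 = 2.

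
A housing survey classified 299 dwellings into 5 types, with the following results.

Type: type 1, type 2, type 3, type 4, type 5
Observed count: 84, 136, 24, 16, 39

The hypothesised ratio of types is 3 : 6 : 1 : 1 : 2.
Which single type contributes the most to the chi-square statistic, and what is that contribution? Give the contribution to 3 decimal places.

Ratio total = 13. Expected counts: 299×3/13 = 69, 299×6/13 = 138, 299×1/13 = 23, 299×1/13 = 23, 299×2/13 = 46.
cat         O        E   (O−E)²/E
type 1     84       69     3.2609
type 2    136      138     0.0290
type 3     24       23     0.0435
type 4     16       23     2.1304
type 5     39       46     1.0652
The largest term is for type 1: 3.261.

type 1, 3.261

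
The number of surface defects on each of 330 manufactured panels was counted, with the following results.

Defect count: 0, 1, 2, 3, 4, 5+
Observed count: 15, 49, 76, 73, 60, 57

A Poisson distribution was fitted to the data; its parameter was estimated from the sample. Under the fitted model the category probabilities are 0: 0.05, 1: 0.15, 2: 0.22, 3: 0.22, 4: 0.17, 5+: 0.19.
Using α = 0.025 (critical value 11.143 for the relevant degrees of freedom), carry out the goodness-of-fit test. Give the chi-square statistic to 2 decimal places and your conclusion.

Expected counts E_i = n·p_i: 330×0.05 = 16.5, 330×0.15 = 49.5, 330×0.22 = 72.6, 330×0.22 = 72.6, 330×0.17 = 56.1, 330×0.19 = 62.7.
0: (15 − 16.5)²/16.5 = 2.25/16.5 = 0.136
1: (49 − 49.5)²/49.5 = 0.25/49.5 = 0.005
2: (76 − 72.6)²/72.6 = 11.56/72.6 = 0.159
3: (73 − 72.6)²/72.6 = 0.16/72.6 = 0.002
4: (60 − 56.1)²/56.1 = 15.21/56.1 = 0.271
5+: (57 − 62.7)²/62.7 = 32.49/62.7 = 0.518
Sum = 1.09
df = 4. Since 1.09 < 11.143, we do not reject H₀.

1.09; do not reject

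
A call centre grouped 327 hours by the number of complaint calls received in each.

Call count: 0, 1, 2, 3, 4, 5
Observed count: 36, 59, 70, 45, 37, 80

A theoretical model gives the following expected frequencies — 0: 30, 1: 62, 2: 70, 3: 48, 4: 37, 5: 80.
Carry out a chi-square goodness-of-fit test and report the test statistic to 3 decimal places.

1.533

cat         O        E   (O−E)²/E
0          36       30     1.2000
1          59       62     0.1452
2          70       70     0.0000
3          45       48     0.1875
4          37       37     0.0000
5          80       80     0.0000
Sum = 1.533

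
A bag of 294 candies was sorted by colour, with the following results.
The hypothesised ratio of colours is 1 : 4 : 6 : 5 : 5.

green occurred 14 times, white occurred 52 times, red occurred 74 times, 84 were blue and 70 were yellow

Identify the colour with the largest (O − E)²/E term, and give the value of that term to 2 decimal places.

Ratio total = 21. Expected counts: 294×1/21 = 14, 294×4/21 = 56, 294×6/21 = 84, 294×5/21 = 70, 294×5/21 = 70.
χ² = (14−14)²/14 + (52−56)²/56 + (74−84)²/84 + (84−70)²/70 + (70−70)²/70
   = 0.000 + 0.286 + 1.190 + 2.800 + 0.000
The largest term is for blue: 2.80.

blue, 2.80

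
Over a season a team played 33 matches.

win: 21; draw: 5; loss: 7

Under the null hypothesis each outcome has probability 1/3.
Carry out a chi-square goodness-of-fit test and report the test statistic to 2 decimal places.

Under H₀ each category has probability 1/3, so each expected count is 33/3 = 11.
χ² = (21−11)²/11 + (5−11)²/11 + (7−11)²/11
   = 9.091 + 3.273 + 1.455
Sum = 13.82

13.82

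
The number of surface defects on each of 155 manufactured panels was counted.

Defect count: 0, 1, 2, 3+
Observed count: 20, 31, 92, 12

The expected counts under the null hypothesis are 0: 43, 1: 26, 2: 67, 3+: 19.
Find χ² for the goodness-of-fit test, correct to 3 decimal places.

χ² = (20−43)²/43 + (31−26)²/26 + (92−67)²/67 + (12−19)²/19
   = 12.3023 + 0.9615 + 9.3284 + 2.5789
Sum = 25.171

25.171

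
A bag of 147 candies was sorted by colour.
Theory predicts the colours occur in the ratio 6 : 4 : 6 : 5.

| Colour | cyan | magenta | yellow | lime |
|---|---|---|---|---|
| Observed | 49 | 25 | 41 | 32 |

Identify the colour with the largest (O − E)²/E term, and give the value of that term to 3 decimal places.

cyan, 1.167

Ratio total = 21. Expected counts: 147×6/21 = 42, 147×4/21 = 28, 147×6/21 = 42, 147×5/21 = 35.
cyan: (49 − 42)²/42 = 49/42 = 1.1667
magenta: (25 − 28)²/28 = 9/28 = 0.3214
yellow: (41 − 42)²/42 = 1/42 = 0.0238
lime: (32 − 35)²/35 = 9/35 = 0.2571
The largest term is for cyan: 1.167.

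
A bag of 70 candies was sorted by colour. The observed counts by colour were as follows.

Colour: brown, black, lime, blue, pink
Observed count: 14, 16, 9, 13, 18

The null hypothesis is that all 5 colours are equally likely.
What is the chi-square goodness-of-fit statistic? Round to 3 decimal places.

Under H₀ each category has probability 1/5, so each expected count is 70/5 = 14.
cat         O        E   (O−E)²/E
brown      14       14     0.0000
black      16       14     0.2857
lime        9       14     1.7857
blue       13       14     0.0714
pink       18       14     1.1429
Sum = 3.286

3.286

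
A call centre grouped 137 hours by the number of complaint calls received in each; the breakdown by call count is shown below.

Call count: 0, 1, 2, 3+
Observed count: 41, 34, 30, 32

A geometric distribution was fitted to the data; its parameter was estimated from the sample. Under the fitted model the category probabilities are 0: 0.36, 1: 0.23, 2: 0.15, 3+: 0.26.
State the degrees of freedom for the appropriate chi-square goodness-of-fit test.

There are k = 4 categories and 1 parameter estimated from the data, so df = 4 − 1 − 1 = 2.

2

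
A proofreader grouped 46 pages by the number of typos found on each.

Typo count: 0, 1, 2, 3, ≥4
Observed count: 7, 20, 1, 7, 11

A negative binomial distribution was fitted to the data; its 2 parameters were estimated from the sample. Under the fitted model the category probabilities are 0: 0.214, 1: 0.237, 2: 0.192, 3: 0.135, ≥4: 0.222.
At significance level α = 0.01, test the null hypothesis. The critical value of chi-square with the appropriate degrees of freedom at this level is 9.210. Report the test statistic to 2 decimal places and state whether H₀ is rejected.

15.52; reject

Expected counts E_i = n·p_i: 46×0.214 = 9.844, 46×0.237 = 10.902, 46×0.192 = 8.832, 46×0.135 = 6.21, 46×0.222 = 10.212.
0: (7 − 9.844)²/9.844 = 8.088336/9.844 = 0.822
1: (20 − 10.902)²/10.902 = 82.773604/10.902 = 7.593
2: (1 − 8.832)²/8.832 = 61.340224/8.832 = 6.945
3: (7 − 6.21)²/6.21 = 0.6241/6.21 = 0.100
≥4: (11 − 10.212)²/10.212 = 0.620944/10.212 = 0.061
Sum = 15.52
df = 2. Since 15.52 > 9.210, we reject H₀.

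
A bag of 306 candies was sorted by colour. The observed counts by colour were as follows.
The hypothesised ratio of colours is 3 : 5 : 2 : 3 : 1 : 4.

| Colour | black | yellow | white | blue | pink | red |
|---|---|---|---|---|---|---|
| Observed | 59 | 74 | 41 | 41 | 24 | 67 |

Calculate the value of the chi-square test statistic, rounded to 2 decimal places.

Ratio total = 18. Expected counts: 306×3/18 = 51, 306×5/18 = 85, 306×2/18 = 34, 306×3/18 = 51, 306×1/18 = 17, 306×4/18 = 68.
black: (59 − 51)²/51 = 64/51 = 1.255
yellow: (74 − 85)²/85 = 121/85 = 1.424
white: (41 − 34)²/34 = 49/34 = 1.441
blue: (41 − 51)²/51 = 100/51 = 1.961
pink: (24 − 17)²/17 = 49/17 = 2.882
red: (67 − 68)²/68 = 1/68 = 0.015
Sum = 8.98

8.98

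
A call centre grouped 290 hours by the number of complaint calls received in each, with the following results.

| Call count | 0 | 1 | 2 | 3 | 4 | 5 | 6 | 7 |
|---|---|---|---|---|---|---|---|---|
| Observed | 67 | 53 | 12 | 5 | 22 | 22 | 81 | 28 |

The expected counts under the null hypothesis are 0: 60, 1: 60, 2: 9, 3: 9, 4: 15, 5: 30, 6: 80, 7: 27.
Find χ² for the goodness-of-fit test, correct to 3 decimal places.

9.861

χ² = (67−60)²/60 + (53−60)²/60 + (12−9)²/9 + (5−9)²/9 + (22−15)²/15 + (22−30)²/30 + (81−80)²/80 + (28−27)²/27
   = 0.8167 + 0.8167 + 1.0000 + 1.7778 + 3.2667 + 2.1333 + 0.0125 + 0.0370
Sum = 9.861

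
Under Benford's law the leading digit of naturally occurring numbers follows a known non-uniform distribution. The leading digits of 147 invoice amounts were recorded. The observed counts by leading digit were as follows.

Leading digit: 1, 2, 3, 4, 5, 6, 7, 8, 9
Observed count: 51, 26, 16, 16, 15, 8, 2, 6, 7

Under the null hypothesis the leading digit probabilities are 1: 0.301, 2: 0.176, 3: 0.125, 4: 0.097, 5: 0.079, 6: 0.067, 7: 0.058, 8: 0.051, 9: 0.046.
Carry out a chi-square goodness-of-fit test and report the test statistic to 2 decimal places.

Expected counts E_i = n·p_i: 147×0.301 = 44.247, 147×0.176 = 25.872, 147×0.125 = 18.375, 147×0.097 = 14.259, 147×0.079 = 11.613, 147×0.067 = 9.849, 147×0.058 = 8.526, 147×0.051 = 7.497, 147×0.046 = 6.762.
cat         O        E   (O−E)²/E
1          51   44.247      1.031
2          26   25.872      0.001
3          16   18.375      0.307
4          16   14.259      0.213
5          15   11.613      0.988
6           8    9.849      0.347
7           2    8.526      4.995
8           6    7.497      0.299
9           7    6.762      0.008
Sum = 8.19

8.19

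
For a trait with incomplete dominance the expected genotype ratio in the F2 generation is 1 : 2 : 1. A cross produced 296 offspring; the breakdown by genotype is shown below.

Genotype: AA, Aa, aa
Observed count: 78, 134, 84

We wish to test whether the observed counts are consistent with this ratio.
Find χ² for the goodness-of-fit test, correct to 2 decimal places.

2.89

Ratio total = 4. Expected counts: 296×1/4 = 74, 296×2/4 = 148, 296×1/4 = 74.
cat         O        E   (O−E)²/E
AA         78       74      0.216
Aa        134      148      1.324
aa         84       74      1.351
Sum = 2.89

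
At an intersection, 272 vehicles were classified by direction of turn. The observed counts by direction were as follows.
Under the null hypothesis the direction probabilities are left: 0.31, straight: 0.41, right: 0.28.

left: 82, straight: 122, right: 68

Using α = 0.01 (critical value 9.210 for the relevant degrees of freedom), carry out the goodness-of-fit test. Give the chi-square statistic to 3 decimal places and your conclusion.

1.923; do not reject

Expected counts E_i = n·p_i: 272×0.31 = 84.32, 272×0.41 = 111.52, 272×0.28 = 76.16.
cat           O        E   (O−E)²/E
left         82    84.32     0.0638
straight    122   111.52     0.9848
right        68    76.16     0.8743
Sum = 1.923
df = 2. Since 1.923 < 9.210, we do not reject H₀.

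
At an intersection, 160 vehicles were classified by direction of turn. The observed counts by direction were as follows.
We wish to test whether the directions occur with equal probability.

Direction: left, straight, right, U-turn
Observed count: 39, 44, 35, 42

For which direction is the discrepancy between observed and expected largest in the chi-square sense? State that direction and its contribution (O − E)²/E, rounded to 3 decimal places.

Under H₀ each category has probability 1/4, so each expected count is 160/4 = 40.
left: (39 − 40)²/40 = 1/40 = 0.0250
straight: (44 − 40)²/40 = 16/40 = 0.4000
right: (35 − 40)²/40 = 25/40 = 0.6250
U-turn: (42 − 40)²/40 = 4/40 = 0.1000
The largest term is for right: 0.625.

right, 0.625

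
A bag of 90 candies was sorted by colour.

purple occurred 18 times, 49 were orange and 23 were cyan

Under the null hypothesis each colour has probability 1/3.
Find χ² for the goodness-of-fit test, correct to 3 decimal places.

18.467

Under H₀ each category has probability 1/3, so each expected count is 90/3 = 30.
cat         O        E   (O−E)²/E
purple     18       30     4.8000
orange     49       30    12.0333
cyan       23       30     1.6333
Sum = 18.467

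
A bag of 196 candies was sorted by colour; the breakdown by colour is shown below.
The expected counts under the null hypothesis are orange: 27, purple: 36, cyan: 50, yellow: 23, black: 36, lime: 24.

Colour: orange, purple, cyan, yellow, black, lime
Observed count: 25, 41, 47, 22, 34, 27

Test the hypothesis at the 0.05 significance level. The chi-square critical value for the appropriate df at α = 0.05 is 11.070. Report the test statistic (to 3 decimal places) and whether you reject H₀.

1.552; do not reject

orange: (25 − 27)²/27 = 4/27 = 0.1481
purple: (41 − 36)²/36 = 25/36 = 0.6944
cyan: (47 − 50)²/50 = 9/50 = 0.1800
yellow: (22 − 23)²/23 = 1/23 = 0.0435
black: (34 − 36)²/36 = 4/36 = 0.1111
lime: (27 − 24)²/24 = 9/24 = 0.3750
Sum = 1.552
df = 5. Since 1.552 < 11.070, we do not reject H₀.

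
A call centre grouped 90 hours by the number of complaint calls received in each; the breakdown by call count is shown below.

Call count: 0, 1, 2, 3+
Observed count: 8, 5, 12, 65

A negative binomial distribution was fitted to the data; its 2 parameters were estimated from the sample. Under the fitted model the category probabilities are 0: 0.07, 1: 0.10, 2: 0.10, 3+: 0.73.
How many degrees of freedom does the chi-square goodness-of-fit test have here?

There are k = 4 categories and 2 parameters estimated from the data, so df = 4 − 1 − 2 = 1.

1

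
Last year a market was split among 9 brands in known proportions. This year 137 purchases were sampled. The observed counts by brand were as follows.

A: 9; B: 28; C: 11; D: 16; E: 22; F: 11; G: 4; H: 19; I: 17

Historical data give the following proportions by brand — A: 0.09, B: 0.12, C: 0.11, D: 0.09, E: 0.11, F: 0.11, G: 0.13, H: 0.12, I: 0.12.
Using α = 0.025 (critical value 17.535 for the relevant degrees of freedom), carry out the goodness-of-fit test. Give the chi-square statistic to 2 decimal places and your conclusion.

26.63; reject

Expected counts E_i = n·p_i: 137×0.09 = 12.33, 137×0.12 = 16.44, 137×0.11 = 15.07, 137×0.09 = 12.33, 137×0.11 = 15.07, 137×0.11 = 15.07, 137×0.13 = 17.81, 137×0.12 = 16.44, 137×0.12 = 16.44.
χ² = (9−12.33)²/12.33 + (28−16.44)²/16.44 + (11−15.07)²/15.07 + (16−12.33)²/12.33 + (22−15.07)²/15.07 + (11−15.07)²/15.07 + (4−17.81)²/17.81 + (19−16.44)²/16.44 + (17−16.44)²/16.44
   = 0.899 + 8.129 + 1.099 + 1.092 + 3.187 + 1.099 + 10.708 + 0.399 + 0.019
Sum = 26.63
df = 8. Since 26.63 > 17.535, we reject H₀.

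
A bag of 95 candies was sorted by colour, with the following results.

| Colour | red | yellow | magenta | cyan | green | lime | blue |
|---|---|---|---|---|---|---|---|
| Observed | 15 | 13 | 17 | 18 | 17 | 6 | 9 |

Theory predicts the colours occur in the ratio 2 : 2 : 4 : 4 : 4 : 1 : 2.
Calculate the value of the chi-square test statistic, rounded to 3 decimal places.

4.800

Ratio total = 19. Expected counts: 95×2/19 = 10, 95×2/19 = 10, 95×4/19 = 20, 95×4/19 = 20, 95×4/19 = 20, 95×1/19 = 5, 95×2/19 = 10.
cat          O        E   (O−E)²/E
red         15       10     2.5000
yellow      13       10     0.9000
magenta     17       20     0.4500
cyan        18       20     0.2000
green       17       20     0.4500
lime         6        5     0.2000
blue         9       10     0.1000
Sum = 4.800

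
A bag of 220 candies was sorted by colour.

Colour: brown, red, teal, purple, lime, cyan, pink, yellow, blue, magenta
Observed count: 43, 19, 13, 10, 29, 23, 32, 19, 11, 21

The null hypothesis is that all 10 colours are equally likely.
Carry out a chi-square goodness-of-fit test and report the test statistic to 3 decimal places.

43.455

Under H₀ each category has probability 1/10, so each expected count is 220/10 = 22.
brown: (43 − 22)²/22 = 441/22 = 20.0455
red: (19 − 22)²/22 = 9/22 = 0.4091
teal: (13 − 22)²/22 = 81/22 = 3.6818
purple: (10 − 22)²/22 = 144/22 = 6.5455
lime: (29 − 22)²/22 = 49/22 = 2.2273
cyan: (23 − 22)²/22 = 1/22 = 0.0455
pink: (32 − 22)²/22 = 100/22 = 4.5455
yellow: (19 − 22)²/22 = 9/22 = 0.4091
blue: (11 − 22)²/22 = 121/22 = 5.5000
magenta: (21 − 22)²/22 = 1/22 = 0.0455
Sum = 43.455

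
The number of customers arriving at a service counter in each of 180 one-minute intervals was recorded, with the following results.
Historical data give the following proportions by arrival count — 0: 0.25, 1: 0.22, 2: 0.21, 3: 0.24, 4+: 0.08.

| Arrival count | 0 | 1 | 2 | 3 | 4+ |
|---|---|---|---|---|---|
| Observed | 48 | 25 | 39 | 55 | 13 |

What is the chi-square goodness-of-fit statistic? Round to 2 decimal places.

Expected counts E_i = n·p_i: 180×0.25 = 45, 180×0.22 = 39.6, 180×0.21 = 37.8, 180×0.24 = 43.2, 180×0.08 = 14.4.
χ² = (48−45)²/45 + (25−39.6)²/39.6 + (39−37.8)²/37.8 + (55−43.2)²/43.2 + (13−14.4)²/14.4
   = 0.200 + 5.383 + 0.038 + 3.223 + 0.136
Sum = 8.98

8.98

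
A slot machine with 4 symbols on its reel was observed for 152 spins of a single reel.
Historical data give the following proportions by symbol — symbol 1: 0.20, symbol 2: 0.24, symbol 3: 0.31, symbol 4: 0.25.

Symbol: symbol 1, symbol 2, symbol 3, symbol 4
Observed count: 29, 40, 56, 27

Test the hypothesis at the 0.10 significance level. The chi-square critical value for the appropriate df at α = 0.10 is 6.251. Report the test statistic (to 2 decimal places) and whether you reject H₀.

5.26; do not reject

Expected counts E_i = n·p_i: 152×0.20 = 30.4, 152×0.24 = 36.48, 152×0.31 = 47.12, 152×0.25 = 38.
cat           O        E   (O−E)²/E
symbol 1     29     30.4      0.064
symbol 2     40    36.48      0.340
symbol 3     56    47.12      1.673
symbol 4     27       38      3.184
Sum = 5.26
df = 3. Since 5.26 < 6.251, we do not reject H₀.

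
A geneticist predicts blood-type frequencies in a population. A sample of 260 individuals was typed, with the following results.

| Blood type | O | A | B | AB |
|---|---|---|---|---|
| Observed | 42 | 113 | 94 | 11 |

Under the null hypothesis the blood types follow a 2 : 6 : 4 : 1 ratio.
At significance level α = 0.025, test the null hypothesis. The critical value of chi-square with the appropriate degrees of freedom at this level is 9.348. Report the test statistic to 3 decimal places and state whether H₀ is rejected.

7.008; do not reject

Ratio total = 13. Expected counts: 260×2/13 = 40, 260×6/13 = 120, 260×4/13 = 80, 260×1/13 = 20.
cat         O        E   (O−E)²/E
O          42       40     0.1000
A         113      120     0.4083
B          94       80     2.4500
AB         11       20     4.0500
Sum = 7.008
df = 3. Since 7.008 < 9.348, we do not reject H₀.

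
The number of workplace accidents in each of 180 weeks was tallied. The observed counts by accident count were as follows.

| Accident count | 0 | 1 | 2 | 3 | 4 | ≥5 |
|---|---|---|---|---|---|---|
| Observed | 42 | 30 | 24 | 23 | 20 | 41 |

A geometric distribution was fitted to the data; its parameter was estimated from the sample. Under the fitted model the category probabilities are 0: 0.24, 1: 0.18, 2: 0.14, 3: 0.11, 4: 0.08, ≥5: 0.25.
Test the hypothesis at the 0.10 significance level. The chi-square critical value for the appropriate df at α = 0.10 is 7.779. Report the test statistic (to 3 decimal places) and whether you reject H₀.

Expected counts E_i = n·p_i: 180×0.24 = 43.2, 180×0.18 = 32.4, 180×0.14 = 25.2, 180×0.11 = 19.8, 180×0.08 = 14.4, 180×0.25 = 45.
0: (42 − 43.2)²/43.2 = 1.44/43.2 = 0.0333
1: (30 − 32.4)²/32.4 = 5.76/32.4 = 0.1778
2: (24 − 25.2)²/25.2 = 1.44/25.2 = 0.0571
3: (23 − 19.8)²/19.8 = 10.24/19.8 = 0.5172
4: (20 − 14.4)²/14.4 = 31.36/14.4 = 2.1778
≥5: (41 − 45)²/45 = 16/45 = 0.3556
Sum = 3.319
df = 4. Since 3.319 < 7.779, we do not reject H₀.

3.319; do not reject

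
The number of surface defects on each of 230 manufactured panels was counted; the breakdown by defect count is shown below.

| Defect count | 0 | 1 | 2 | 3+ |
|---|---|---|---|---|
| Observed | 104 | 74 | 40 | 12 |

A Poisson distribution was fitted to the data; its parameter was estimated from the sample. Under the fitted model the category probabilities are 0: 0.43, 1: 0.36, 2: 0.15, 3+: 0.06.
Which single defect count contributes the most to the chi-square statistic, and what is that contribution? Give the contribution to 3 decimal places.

1, 0.935

Expected counts E_i = n·p_i: 230×0.43 = 98.9, 230×0.36 = 82.8, 230×0.15 = 34.5, 230×0.06 = 13.8.
χ² = (104−98.9)²/98.9 + (74−82.8)²/82.8 + (40−34.5)²/34.5 + (12−13.8)²/13.8
   = 0.2630 + 0.9353 + 0.8768 + 0.2348
The largest term is for 1: 0.935.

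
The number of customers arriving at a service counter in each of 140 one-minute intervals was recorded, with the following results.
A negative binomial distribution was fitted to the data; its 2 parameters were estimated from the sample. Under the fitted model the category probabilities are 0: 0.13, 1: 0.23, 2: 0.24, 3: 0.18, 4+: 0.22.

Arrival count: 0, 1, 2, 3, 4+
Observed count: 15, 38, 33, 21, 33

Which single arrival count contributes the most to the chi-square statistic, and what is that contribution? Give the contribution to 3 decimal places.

1, 1.045

Expected counts E_i = n·p_i: 140×0.13 = 18.2, 140×0.23 = 32.2, 140×0.24 = 33.6, 140×0.18 = 25.2, 140×0.22 = 30.8.
cat         O        E   (O−E)²/E
0          15     18.2     0.5626
1          38     32.2     1.0447
2          33     33.6     0.0107
3          21     25.2     0.7000
4+         33     30.8     0.1571
The largest term is for 1: 1.045.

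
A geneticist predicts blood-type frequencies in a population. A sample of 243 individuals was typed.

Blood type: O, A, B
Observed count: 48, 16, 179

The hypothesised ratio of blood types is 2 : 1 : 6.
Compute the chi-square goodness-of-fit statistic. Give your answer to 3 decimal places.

Ratio total = 9. Expected counts: 243×2/9 = 54, 243×1/9 = 27, 243×6/9 = 162.
cat         O        E   (O−E)²/E
O          48       54     0.6667
A          16       27     4.4815
B         179      162     1.7840
Sum = 6.932

6.932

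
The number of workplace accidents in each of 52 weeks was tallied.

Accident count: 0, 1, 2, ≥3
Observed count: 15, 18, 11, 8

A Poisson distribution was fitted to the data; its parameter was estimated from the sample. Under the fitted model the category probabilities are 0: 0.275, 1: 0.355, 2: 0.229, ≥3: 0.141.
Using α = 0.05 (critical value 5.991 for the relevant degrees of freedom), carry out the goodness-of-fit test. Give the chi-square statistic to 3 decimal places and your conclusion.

Expected counts E_i = n·p_i: 52×0.275 = 14.3, 52×0.355 = 18.46, 52×0.229 = 11.908, 52×0.141 = 7.332.
cat         O        E   (O−E)²/E
0          15     14.3     0.0343
1          18    18.46     0.0115
2          11   11.908     0.0692
≥3          8    7.332     0.0609
Sum = 0.176
df = 2. Since 0.176 < 5.991, we do not reject H₀.

0.176; do not reject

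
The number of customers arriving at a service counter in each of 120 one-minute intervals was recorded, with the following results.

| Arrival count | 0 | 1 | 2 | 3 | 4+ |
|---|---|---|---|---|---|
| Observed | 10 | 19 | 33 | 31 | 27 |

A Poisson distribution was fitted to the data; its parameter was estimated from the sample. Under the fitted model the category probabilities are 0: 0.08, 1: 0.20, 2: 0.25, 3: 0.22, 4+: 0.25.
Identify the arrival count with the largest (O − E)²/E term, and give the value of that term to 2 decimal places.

Expected counts E_i = n·p_i: 120×0.08 = 9.6, 120×0.20 = 24, 120×0.25 = 30, 120×0.22 = 26.4, 120×0.25 = 30.
cat         O        E   (O−E)²/E
0          10      9.6      0.017
1          19       24      1.042
2          33       30      0.300
3          31     26.4      0.802
4+         27       30      0.300
The largest term is for 1: 1.04.

1, 1.04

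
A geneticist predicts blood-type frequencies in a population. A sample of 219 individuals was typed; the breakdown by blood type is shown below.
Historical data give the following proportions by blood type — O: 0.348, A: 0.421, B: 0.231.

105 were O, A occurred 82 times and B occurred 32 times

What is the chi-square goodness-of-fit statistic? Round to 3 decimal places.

Expected counts E_i = n·p_i: 219×0.348 = 76.212, 219×0.421 = 92.199, 219×0.231 = 50.589.
cat         O        E   (O−E)²/E
O         105   76.212    10.8743
A          82   92.199     1.1282
B          32   50.589     6.8306
Sum = 18.833

18.833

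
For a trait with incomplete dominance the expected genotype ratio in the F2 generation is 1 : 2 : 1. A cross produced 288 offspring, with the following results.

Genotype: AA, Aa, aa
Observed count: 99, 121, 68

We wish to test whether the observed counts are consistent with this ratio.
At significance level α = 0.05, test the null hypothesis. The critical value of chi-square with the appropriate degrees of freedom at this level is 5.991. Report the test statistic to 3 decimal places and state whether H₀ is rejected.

14.021; reject

Ratio total = 4. Expected counts: 288×1/4 = 72, 288×2/4 = 144, 288×1/4 = 72.
χ² = (99−72)²/72 + (121−144)²/144 + (68−72)²/72
   = 10.1250 + 3.6736 + 0.2222
Sum = 14.021
df = 2. Since 14.021 > 5.991, we reject H₀.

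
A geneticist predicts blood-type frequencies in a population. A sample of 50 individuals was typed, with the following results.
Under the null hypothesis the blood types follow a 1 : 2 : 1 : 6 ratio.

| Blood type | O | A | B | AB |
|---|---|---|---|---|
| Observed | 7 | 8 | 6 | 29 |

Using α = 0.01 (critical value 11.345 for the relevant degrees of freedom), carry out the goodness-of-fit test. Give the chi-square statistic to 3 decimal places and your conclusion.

1.433; do not reject

Ratio total = 10. Expected counts: 50×1/10 = 5, 50×2/10 = 10, 50×1/10 = 5, 50×6/10 = 30.
cat         O        E   (O−E)²/E
O           7        5     0.8000
A           8       10     0.4000
B           6        5     0.2000
AB         29       30     0.0333
Sum = 1.433
df = 3. Since 1.433 < 11.345, we do not reject H₀.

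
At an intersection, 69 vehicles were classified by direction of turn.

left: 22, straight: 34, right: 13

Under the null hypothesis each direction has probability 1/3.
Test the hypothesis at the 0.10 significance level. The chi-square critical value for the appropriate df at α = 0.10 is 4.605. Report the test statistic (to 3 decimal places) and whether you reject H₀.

9.652; reject

Under H₀ each category has probability 1/3, so each expected count is 69/3 = 23.
χ² = (22−23)²/23 + (34−23)²/23 + (13−23)²/23
   = 0.0435 + 5.2609 + 4.3478
Sum = 9.652
df = 2. Since 9.652 > 4.605, we reject H₀.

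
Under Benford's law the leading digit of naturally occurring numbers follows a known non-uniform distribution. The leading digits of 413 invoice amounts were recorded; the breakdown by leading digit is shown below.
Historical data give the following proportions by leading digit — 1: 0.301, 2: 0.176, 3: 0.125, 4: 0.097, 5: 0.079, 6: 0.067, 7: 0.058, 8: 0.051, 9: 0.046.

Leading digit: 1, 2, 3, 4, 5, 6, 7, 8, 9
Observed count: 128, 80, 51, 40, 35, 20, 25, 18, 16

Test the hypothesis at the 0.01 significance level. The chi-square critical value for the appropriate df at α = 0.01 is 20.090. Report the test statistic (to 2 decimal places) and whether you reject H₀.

Expected counts E_i = n·p_i: 413×0.301 = 124.313, 413×0.176 = 72.688, 413×0.125 = 51.625, 413×0.097 = 40.061, 413×0.079 = 32.627, 413×0.067 = 27.671, 413×0.058 = 23.954, 413×0.051 = 21.063, 413×0.046 = 18.998.
cat         O        E   (O−E)²/E
1         128  124.313      0.109
2          80   72.688      0.736
3          51   51.625      0.008
4          40   40.061      0.000
5          35   32.627      0.173
6          20   27.671      2.127
7          25   23.954      0.046
8          18   21.063      0.445
9          16   18.998      0.473
Sum = 4.12
df = 8. Since 4.12 < 20.090, we do not reject H₀.

4.12; do not reject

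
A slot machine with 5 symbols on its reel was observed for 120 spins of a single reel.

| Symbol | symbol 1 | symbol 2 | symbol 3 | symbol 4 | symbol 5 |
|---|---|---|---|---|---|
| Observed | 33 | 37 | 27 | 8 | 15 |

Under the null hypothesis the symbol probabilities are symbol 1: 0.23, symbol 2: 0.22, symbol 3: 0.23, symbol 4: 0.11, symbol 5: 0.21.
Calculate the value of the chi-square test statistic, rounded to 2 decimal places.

Expected counts E_i = n·p_i: 120×0.23 = 27.6, 120×0.22 = 26.4, 120×0.23 = 27.6, 120×0.11 = 13.2, 120×0.21 = 25.2.
χ² = (33−27.6)²/27.6 + (37−26.4)²/26.4 + (27−27.6)²/27.6 + (8−13.2)²/13.2 + (15−25.2)²/25.2
   = 1.057 + 4.256 + 0.013 + 2.048 + 4.129
Sum = 11.50

11.50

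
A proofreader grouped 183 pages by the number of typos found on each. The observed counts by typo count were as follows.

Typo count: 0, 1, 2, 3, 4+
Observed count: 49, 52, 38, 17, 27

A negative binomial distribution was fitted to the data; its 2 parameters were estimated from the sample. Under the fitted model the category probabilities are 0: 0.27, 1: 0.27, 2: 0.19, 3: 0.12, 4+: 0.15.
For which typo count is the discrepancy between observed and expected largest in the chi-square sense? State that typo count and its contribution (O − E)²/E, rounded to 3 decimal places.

3, 1.120

Expected counts E_i = n·p_i: 183×0.27 = 49.41, 183×0.27 = 49.41, 183×0.19 = 34.77, 183×0.12 = 21.96, 183×0.15 = 27.45.
χ² = (49−49.41)²/49.41 + (52−49.41)²/49.41 + (38−34.77)²/34.77 + (17−21.96)²/21.96 + (27−27.45)²/27.45
   = 0.0034 + 0.1358 + 0.3001 + 1.1203 + 0.0074
The largest term is for 3: 1.120.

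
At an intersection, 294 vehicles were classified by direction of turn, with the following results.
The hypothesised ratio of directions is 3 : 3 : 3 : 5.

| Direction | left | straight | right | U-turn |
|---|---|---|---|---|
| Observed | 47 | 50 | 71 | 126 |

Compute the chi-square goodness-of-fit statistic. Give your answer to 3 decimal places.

11.962

Ratio total = 14. Expected counts: 294×3/14 = 63, 294×3/14 = 63, 294×3/14 = 63, 294×5/14 = 105.
cat           O        E   (O−E)²/E
left         47       63     4.0635
straight     50       63     2.6825
right        71       63     1.0159
U-turn      126      105     4.2000
Sum = 11.962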